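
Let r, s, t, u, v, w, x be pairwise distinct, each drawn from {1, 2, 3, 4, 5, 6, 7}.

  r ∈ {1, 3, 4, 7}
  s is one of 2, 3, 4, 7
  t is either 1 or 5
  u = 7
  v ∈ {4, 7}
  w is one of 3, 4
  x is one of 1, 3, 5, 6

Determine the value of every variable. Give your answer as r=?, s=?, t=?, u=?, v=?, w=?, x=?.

u has just one choice, so u = 7. Remove 7 from r, s, v.
v has just one choice, so v = 4. Strike 4 from r, s, w.
That leaves w = 3. Remove 3 from r, s, x.
r's domain is down to {1}, so r = 1. Eliminate 1 elsewhere: t, x.
That leaves s = 2.
t has just one choice, so t = 5. Strike 5 from x.
x has just one choice, so x = 6.

r=1, s=2, t=5, u=7, v=4, w=3, x=6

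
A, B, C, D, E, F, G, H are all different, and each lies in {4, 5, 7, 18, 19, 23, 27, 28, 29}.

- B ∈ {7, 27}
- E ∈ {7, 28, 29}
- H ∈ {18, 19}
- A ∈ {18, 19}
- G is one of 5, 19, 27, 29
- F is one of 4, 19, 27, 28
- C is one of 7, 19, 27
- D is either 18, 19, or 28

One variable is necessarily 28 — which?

D

The 8 variables together cover exactly {4, 5, 7, 18, 19, 27, 28, 29} — 8 values for 8 variables — and 4 appears only in F's list, so F = 4.
Among the 7 still-open variables, 5 fits only G (and all 7 values in {5, 7, 18, 19, 27, 28, 29} must be used), so G = 5.
The 6 still-open variables draw from only 6 values {7, 18, 19, 27, 28, 29}, so each is used; only E can be 29, hence E = 29.
Among the 5 still-open variables, 28 fits only D (and all 5 values in {7, 18, 19, 27, 28} must be used), so D = 28.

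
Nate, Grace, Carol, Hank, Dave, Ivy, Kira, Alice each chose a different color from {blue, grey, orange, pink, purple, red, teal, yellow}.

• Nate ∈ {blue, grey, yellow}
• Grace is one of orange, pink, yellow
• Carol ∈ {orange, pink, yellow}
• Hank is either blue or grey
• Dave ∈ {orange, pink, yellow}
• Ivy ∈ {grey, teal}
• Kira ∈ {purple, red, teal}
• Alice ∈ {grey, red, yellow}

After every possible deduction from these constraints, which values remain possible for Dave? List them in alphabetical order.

The 8 variables draw from only 8 values {blue, grey, orange, pink, purple, red, teal, yellow}, so each is used; only Kira can be purple, hence Kira = purple.
The 7 still-open variables together cover exactly {blue, grey, orange, pink, red, teal, yellow} — 7 values for 7 variables — and red appears only in Alice's list, so Alice = red.
The 6 still-open variables draw from only 6 values {blue, grey, orange, pink, teal, yellow}, so each is used; only Ivy can be teal, hence Ivy = teal.
The 3 variables Grace, Carol, Dave are confined to {orange, pink, yellow}, which locks those values in; drop them from Nate.
No further eliminations apply; Dave can still be any of orange, pink, yellow.

orange, pink, yellow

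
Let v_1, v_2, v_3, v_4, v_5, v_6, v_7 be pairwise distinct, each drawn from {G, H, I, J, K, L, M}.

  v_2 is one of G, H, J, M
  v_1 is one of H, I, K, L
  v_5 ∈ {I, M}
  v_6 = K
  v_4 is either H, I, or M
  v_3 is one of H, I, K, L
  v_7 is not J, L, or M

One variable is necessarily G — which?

v_6 must be K (only option left). Eliminate K elsewhere: v_1, v_3, v_7.
The 6 still-open variables together cover exactly {G, H, I, J, L, M} — 6 values for 6 variables — and J appears only in v_2's list, so v_2 = J.
The 5 still-open variables draw from only 5 values {G, H, I, L, M}, so each is used; only v_7 can be G, hence v_7 = G.

v_7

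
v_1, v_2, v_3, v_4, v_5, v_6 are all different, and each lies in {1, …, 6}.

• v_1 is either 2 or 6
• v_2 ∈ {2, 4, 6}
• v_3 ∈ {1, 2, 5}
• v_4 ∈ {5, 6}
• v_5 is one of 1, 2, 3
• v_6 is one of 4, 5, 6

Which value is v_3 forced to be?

The 6 variables draw from only 6 values {1, 2, 3, 4, 5, 6}, so each is used; only v_5 can be 3, hence v_5 = 3.
The 5 still-open variables together cover exactly {1, 2, 4, 5, 6} — 5 values for 5 variables — and 1 appears only in v_3's list, so v_3 = 1.

1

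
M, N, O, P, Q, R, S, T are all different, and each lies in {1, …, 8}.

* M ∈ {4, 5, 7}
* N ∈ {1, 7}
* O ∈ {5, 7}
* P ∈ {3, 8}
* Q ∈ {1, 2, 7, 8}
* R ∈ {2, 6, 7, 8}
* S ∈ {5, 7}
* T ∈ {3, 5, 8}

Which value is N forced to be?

1

The 8 variables draw from only 8 values {1, 2, 3, 4, 5, 6, 7, 8}, so each is used; only M can be 4, hence M = 4.
Among the 7 still-open variables, 6 fits only R (and all 7 values in {1, 2, 3, 5, 6, 7, 8} must be used), so R = 6.
The 6 still-open variables together cover exactly {1, 2, 3, 5, 7, 8} — 6 values for 6 variables — and 2 appears only in Q's list, so Q = 2.
Among the 5 still-open variables, 1 fits only N (and all 5 values in {1, 3, 5, 7, 8} must be used), so N = 1.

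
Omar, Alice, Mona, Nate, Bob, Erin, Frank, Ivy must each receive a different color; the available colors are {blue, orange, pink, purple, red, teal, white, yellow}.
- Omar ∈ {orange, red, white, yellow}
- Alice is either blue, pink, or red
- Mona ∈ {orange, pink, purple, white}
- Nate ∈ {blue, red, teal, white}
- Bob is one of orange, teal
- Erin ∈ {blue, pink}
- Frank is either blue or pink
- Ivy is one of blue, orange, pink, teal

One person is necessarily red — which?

The 8 variables draw from only 8 values {blue, orange, pink, purple, red, teal, white, yellow}, so each is used; only Mona can be purple, hence Mona = purple.
The 7 still-open variables together cover exactly {blue, orange, pink, red, teal, white, yellow} — 7 values for 7 variables — and yellow appears only in Omar's list, so Omar = yellow.
Among the 6 still-open variables, white fits only Nate (and all 6 values in {blue, orange, pink, red, teal, white} must be used), so Nate = white.
The 5 still-open variables draw from only 5 values {blue, orange, pink, red, teal}, so each is used; only Alice can be red, hence Alice = red.

Alice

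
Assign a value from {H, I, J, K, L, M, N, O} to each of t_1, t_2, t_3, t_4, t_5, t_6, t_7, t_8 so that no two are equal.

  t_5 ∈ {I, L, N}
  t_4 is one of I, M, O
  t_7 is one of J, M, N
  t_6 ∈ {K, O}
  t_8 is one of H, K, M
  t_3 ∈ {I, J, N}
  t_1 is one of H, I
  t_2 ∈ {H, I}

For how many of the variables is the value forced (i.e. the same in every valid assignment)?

The 8 variables together cover exactly {H, I, J, K, L, M, N, O} — 8 values for 8 variables — and L appears only in t_5's list, so t_5 = L.
The 2 variables t_1 and t_2 are confined to {H, I}, which locks those values in; drop them from t_3, t_4, t_8.
t_4, t_6, t_8 between them cover only {K, M, O} — a naked triple. Remove those values from t_7.
Determined: t_5=L. The other variables each still have more than one consistent value. That makes 1.

1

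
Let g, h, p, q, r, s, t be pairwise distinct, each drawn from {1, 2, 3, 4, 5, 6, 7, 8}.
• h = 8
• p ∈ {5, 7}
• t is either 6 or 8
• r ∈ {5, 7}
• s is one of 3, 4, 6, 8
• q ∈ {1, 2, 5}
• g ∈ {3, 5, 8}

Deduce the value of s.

4

h's domain is down to {8}, so h = 8. Remove 8 from g, s, t.
t has just one choice, so t = 6. So s can't be 6.
The 2 variables p and r are confined to {5, 7}, which locks those values in; drop them from g, q.
That leaves g = 3. Remove 3 from s.
So s = 4.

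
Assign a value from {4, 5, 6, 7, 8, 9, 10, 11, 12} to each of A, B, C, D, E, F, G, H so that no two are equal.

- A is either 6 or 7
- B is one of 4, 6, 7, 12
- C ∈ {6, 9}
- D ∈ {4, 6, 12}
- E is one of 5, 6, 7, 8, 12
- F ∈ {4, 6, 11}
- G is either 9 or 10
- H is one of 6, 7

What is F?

11

A and H share exactly the 2 values {6, 7}; by pigeonhole those values go to them, so strike 6, 7 from B, C, D, E, F.
C must be 9 (only option left). Remove 9 from G.
G's domain is down to {10}, so G = 10.
The 2 variables B and D are confined to {4, 12}, which locks those values in; drop them from E, F.
So F = 11.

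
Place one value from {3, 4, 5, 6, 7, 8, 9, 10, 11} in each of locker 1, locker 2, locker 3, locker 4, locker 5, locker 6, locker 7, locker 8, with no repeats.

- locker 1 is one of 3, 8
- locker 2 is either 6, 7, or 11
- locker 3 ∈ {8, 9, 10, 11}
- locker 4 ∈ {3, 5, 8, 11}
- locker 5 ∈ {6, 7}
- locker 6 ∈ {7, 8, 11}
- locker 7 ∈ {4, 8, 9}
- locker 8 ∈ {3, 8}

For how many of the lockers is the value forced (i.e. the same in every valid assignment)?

1

The 2 variables locker 1 and locker 8 are confined to {3, 8}, which locks those values in; drop them from locker 3, locker 4, locker 6, locker 7.
locker 2, locker 5, locker 6 share exactly the 3 values {6, 7, 11}; by pigeonhole those values go to them, so strike 6, 7, 11 from locker 3, locker 4.
locker 4's domain is down to {5}, so locker 4 = 5.
Determined: locker 4=5. The other lockers each still have more than one consistent value. That makes 1.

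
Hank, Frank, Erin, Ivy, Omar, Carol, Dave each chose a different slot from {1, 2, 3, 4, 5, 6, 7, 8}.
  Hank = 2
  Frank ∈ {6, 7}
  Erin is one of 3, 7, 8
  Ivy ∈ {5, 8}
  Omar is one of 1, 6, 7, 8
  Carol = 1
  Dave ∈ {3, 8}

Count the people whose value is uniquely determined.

3

Hank's domain is down to {2}, so Hank = 2.
Carol must be 1 (only option left). Strike 1 from Omar.
Among the 5 still-open variables, 5 fits only Ivy (and all 5 values in {3, 5, 6, 7, 8} must be used), so Ivy = 5.
Determined: Hank=2, Ivy=5, Carol=1. The other people each still have more than one consistent value. That makes 3.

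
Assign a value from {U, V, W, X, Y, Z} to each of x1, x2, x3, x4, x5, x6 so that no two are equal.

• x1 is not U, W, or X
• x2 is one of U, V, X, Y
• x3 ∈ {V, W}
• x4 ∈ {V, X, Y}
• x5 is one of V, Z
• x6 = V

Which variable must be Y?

x1

x6 has just one choice, so x6 = V. Remove V from x1, x2, x3, x4, x5.
x3 must be W (only option left).
x5's domain is down to {Z}, so x5 = Z. Strike Z from x1.
So Y goes to x1.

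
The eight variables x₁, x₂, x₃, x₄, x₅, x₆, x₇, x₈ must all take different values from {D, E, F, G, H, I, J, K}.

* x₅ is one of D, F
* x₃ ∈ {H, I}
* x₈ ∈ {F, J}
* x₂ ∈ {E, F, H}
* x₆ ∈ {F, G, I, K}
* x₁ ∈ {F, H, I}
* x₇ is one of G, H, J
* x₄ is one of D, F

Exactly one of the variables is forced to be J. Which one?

The 8 variables together cover exactly {D, E, F, G, H, I, J, K} — 8 values for 8 variables — and E appears only in x₂'s list, so x₂ = E.
Among the 7 still-open variables, K fits only x₆ (and all 7 values in {D, F, G, H, I, J, K} must be used), so x₆ = K.
The 6 still-open variables draw from only 6 values {D, F, G, H, I, J}, so each is used; only x₇ can be G, hence x₇ = G.
Among the 5 still-open variables, J fits only x₈ (and all 5 values in {D, F, H, I, J} must be used), so x₈ = J.

x₈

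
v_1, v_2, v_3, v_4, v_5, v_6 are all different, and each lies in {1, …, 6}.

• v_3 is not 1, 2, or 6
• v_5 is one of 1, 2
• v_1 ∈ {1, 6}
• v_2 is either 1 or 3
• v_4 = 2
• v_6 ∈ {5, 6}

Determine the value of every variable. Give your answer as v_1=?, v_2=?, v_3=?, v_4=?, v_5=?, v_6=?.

v_1=6, v_2=3, v_3=4, v_4=2, v_5=1, v_6=5

v_4 must be 2 (only option left). Remove 2 from v_5.
That leaves v_5 = 1. Remove 1 from v_1, v_2.
That leaves v_1 = 6. Eliminate 6 elsewhere: v_6.
v_2's domain is down to {3}, so v_2 = 3. Eliminate 3 elsewhere: v_3.
v_6 has just one choice, so v_6 = 5. Strike 5 from v_3.
That leaves v_3 = 4.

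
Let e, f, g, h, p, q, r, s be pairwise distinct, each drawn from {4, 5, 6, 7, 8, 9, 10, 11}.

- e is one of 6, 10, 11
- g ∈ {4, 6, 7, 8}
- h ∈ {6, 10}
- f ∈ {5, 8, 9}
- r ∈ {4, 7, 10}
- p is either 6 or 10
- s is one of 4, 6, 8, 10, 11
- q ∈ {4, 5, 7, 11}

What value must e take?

11

The 8 variables together cover exactly {4, 5, 6, 7, 8, 9, 10, 11} — 8 values for 8 variables — and 9 appears only in f's list, so f = 9.
The 7 still-open variables together cover exactly {4, 5, 6, 7, 8, 10, 11} — 7 values for 7 variables — and 5 appears only in q's list, so q = 5.
h and p share exactly the 2 values {6, 10}; by pigeonhole those values go to them, so strike 6, 10 from e, g, r, s.
So e = 11.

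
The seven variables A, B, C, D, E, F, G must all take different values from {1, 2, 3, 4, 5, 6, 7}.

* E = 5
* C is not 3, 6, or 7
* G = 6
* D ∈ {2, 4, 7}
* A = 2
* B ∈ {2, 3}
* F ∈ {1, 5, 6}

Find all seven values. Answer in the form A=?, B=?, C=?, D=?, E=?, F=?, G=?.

A=2, B=3, C=4, D=7, E=5, F=1, G=6

A's domain is down to {2}, so A = 2. Remove 2 from B, C, D.
B must be 3 (only option left).
E must be 5 (only option left). Eliminate 5 elsewhere: C, F.
G must be 6 (only option left). Eliminate 6 elsewhere: F.
F must be 1 (only option left). Strike 1 from C.
C's domain is down to {4}, so C = 4. Remove 4 from D.
That leaves D = 7.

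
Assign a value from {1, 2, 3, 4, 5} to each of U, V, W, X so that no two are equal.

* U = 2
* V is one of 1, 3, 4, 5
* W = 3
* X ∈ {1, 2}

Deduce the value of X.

U has just one choice, so U = 2. Eliminate 2 elsewhere: X.
So X = 1.

1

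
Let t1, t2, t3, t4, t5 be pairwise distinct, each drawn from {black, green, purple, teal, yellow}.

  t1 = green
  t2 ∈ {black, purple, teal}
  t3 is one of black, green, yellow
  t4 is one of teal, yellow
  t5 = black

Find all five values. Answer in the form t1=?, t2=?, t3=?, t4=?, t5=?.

t1's domain is down to {green}, so t1 = green. Remove green from t3.
t5's domain is down to {black}, so t5 = black. So t2, t3 can't be black.
t3 must be yellow (only option left). So t4 can't be yellow.
That leaves t4 = teal. Eliminate teal elsewhere: t2.
t2's domain is down to {purple}, so t2 = purple.

t1=green, t2=purple, t3=yellow, t4=teal, t5=black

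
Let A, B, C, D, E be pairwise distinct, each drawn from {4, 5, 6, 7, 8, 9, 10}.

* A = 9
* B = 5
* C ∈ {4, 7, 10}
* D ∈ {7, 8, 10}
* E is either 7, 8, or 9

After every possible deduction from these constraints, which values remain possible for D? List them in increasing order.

7, 8, 10

A has just one choice, so A = 9. Strike 9 from E.
B's domain is down to {5}, so B = 5.
No further eliminations apply; D can still be any of 7, 8, 10.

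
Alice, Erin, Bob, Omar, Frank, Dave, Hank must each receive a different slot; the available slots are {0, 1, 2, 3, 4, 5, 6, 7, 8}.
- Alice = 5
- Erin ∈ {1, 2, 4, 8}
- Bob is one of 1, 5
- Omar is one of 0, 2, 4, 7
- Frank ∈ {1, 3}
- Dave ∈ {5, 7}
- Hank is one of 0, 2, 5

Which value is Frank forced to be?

Alice's domain is down to {5}, so Alice = 5. Eliminate 5 elsewhere: Bob, Dave, Hank.
Bob's domain is down to {1}, so Bob = 1. Strike 1 from Erin, Frank.
So Frank = 3.

3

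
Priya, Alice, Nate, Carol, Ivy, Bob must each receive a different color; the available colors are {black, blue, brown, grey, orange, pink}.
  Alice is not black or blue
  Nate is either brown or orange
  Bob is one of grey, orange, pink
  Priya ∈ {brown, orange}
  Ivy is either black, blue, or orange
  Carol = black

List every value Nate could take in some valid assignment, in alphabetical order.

brown, orange

Carol's domain is down to {black}, so Carol = black. Eliminate black elsewhere: Ivy.
Among the 5 still-open variables, blue fits only Ivy (and all 5 values in {blue, brown, grey, orange, pink} must be used), so Ivy = blue.
Priya and Nate share exactly the 2 values {brown, orange}; by pigeonhole those values go to them, so strike brown, orange from Alice, Bob.
No further eliminations apply; Nate can still be any of brown, orange.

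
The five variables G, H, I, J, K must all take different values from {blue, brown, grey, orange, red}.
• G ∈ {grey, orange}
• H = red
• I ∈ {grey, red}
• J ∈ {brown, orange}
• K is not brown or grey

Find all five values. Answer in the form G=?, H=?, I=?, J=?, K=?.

H must be red (only option left). Eliminate red elsewhere: I, K.
That leaves I = grey. Remove grey from G.
That leaves G = orange. Strike orange from J, K.
J must be brown (only option left).
K's domain is down to {blue}, so K = blue.

G=orange, H=red, I=grey, J=brown, K=blue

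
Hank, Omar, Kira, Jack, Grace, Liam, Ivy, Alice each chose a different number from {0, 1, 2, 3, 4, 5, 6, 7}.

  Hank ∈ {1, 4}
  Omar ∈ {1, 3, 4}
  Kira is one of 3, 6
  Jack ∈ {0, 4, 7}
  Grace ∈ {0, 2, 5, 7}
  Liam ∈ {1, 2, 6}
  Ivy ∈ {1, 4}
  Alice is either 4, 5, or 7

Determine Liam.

2

Hank and Ivy between them cover only {1, 4} — a naked pair. Remove those values from Omar, Jack, Liam, Alice.
Omar must be 3 (only option left). Eliminate 3 elsewhere: Kira.
Kira's domain is down to {6}, so Kira = 6. So Liam can't be 6.
So Liam = 2.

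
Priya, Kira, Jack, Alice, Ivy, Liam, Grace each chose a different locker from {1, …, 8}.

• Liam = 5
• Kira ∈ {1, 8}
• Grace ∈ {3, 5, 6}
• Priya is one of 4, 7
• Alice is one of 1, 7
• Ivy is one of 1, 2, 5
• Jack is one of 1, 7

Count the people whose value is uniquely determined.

Liam must be 5 (only option left). Remove 5 from Ivy, Grace.
Jack and Alice share exactly the 2 values {1, 7}; by pigeonhole those values go to them, so strike 1, 7 from Priya, Kira, Ivy.
Priya has just one choice, so Priya = 4.
Kira has just one choice, so Kira = 8.
Ivy must be 2 (only option left).
Determined: Priya=4, Kira=8, Ivy=2, Liam=5. The other people each still have more than one consistent value. That makes 4.

4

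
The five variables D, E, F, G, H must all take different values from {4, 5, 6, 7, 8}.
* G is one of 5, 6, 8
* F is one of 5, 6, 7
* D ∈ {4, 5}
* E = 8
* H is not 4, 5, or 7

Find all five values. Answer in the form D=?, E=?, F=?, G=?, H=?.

E must be 8 (only option left). Remove 8 from G, H.
H must be 6 (only option left). So F, G can't be 6.
G must be 5 (only option left). Eliminate 5 elsewhere: D, F.
That leaves D = 4.
That leaves F = 7.

D=4, E=8, F=7, G=5, H=6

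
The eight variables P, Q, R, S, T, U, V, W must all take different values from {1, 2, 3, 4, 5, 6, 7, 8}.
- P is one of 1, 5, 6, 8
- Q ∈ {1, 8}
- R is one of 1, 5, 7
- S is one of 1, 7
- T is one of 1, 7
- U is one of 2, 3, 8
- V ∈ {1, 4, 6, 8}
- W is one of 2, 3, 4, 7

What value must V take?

4

The 2 variables S and T are confined to {1, 7}, which locks those values in; drop them from P, Q, R, V, W.
Q must be 8 (only option left). Eliminate 8 elsewhere: P, U, V.
That leaves R = 5. Eliminate 5 elsewhere: P.
P has just one choice, so P = 6. So V can't be 6.
So V = 4.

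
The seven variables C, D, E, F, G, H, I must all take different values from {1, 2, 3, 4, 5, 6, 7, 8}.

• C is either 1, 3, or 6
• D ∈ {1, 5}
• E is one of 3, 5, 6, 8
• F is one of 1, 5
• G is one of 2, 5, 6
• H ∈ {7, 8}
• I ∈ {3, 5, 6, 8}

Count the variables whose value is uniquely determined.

The 7 variables together cover exactly {1, 2, 3, 5, 6, 7, 8} — 7 values for 7 variables — and 2 appears only in G's list, so G = 2.
The 6 still-open variables together cover exactly {1, 3, 5, 6, 7, 8} — 6 values for 6 variables — and 7 appears only in H's list, so H = 7.
D and F between them cover only {1, 5} — a naked pair. Remove those values from C, E, I.
Determined: G=2, H=7. The other variables each still have more than one consistent value. That makes 2.

2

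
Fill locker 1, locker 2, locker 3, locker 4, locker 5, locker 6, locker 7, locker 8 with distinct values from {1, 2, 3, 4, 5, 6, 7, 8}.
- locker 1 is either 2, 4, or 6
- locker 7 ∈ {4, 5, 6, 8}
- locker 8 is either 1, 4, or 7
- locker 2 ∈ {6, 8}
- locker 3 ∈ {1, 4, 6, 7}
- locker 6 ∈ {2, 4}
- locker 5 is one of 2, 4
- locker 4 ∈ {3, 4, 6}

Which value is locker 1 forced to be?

The 8 variables together cover exactly {1, 2, 3, 4, 5, 6, 7, 8} — 8 values for 8 variables — and 3 appears only in locker 4's list, so locker 4 = 3.
The 7 still-open variables draw from only 7 values {1, 2, 4, 5, 6, 7, 8}, so each is used; only locker 7 can be 5, hence locker 7 = 5.
The 6 still-open variables draw from only 6 values {1, 2, 4, 6, 7, 8}, so each is used; only locker 2 can be 8, hence locker 2 = 8.
locker 5 and locker 6 share exactly the 2 values {2, 4}; by pigeonhole those values go to them, so strike 2, 4 from locker 1, locker 3, locker 8.
So locker 1 = 6.

6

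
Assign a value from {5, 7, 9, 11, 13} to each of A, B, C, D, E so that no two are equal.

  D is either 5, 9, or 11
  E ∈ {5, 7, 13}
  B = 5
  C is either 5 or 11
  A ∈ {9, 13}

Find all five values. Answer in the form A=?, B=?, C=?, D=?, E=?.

A=13, B=5, C=11, D=9, E=7

B must be 5 (only option left). So C, D, E can't be 5.
C's domain is down to {11}, so C = 11. Eliminate 11 elsewhere: D.
D must be 9 (only option left). Strike 9 from A.
A has just one choice, so A = 13. Strike 13 from E.
That leaves E = 7.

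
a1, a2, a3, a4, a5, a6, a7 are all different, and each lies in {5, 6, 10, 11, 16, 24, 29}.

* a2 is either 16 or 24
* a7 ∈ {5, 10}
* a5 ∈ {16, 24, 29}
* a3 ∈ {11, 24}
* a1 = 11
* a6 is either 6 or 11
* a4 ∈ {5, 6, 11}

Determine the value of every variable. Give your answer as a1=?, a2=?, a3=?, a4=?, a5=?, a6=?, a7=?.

a1 has just one choice, so a1 = 11. So a3, a4, a6 can't be 11.
a3's domain is down to {24}, so a3 = 24. Remove 24 from a2, a5.
a6 has just one choice, so a6 = 6. So a4 can't be 6.
a2 must be 16 (only option left). Remove 16 from a5.
a4 must be 5 (only option left). Eliminate 5 elsewhere: a7.
a5 must be 29 (only option left).
a7's domain is down to {10}, so a7 = 10.

a1=11, a2=16, a3=24, a4=5, a5=29, a6=6, a7=10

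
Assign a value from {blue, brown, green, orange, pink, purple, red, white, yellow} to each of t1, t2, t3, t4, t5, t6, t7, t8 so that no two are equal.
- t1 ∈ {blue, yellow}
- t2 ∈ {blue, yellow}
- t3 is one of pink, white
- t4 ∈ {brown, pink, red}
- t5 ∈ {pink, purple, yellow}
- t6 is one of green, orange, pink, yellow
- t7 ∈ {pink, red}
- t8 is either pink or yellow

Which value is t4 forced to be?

brown

The 2 variables t1 and t2 are confined to {blue, yellow}, which locks those values in; drop them from t5, t6, t8.
t8 has just one choice, so t8 = pink. So t3, t4, t5, t6, t7 can't be pink.
That leaves t3 = white.
That leaves t5 = purple.
t7 must be red (only option left). Strike red from t4.
So t4 = brown.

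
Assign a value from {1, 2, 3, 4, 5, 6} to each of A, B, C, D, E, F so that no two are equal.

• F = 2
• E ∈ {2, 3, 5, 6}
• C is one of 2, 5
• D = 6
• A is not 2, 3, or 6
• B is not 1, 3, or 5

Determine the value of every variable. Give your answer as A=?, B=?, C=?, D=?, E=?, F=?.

D must be 6 (only option left). Remove 6 from B, E.
That leaves F = 2. Strike 2 from B, C, E.
B has just one choice, so B = 4. So A can't be 4.
That leaves C = 5. Eliminate 5 elsewhere: A, E.
That leaves E = 3.
A's domain is down to {1}, so A = 1.

A=1, B=4, C=5, D=6, E=3, F=2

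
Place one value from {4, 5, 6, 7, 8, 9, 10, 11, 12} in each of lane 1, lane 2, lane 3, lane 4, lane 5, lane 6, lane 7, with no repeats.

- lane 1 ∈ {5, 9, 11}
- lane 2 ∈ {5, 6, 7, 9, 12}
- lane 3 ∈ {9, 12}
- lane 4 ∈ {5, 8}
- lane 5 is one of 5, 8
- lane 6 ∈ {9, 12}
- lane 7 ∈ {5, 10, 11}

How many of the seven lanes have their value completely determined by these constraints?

lane 3 and lane 6 share exactly the 2 values {9, 12}; by pigeonhole those values go to them, so strike 9, 12 from lane 1, lane 2.
lane 4 and lane 5 between them cover only {5, 8} — a naked pair. Remove those values from lane 1, lane 2, lane 7.
lane 1's domain is down to {11}, so lane 1 = 11. Remove 11 from lane 7.
lane 7's domain is down to {10}, so lane 7 = 10.
Determined: lane 1=11, lane 7=10. The other lanes each still have more than one consistent value. That makes 2.

2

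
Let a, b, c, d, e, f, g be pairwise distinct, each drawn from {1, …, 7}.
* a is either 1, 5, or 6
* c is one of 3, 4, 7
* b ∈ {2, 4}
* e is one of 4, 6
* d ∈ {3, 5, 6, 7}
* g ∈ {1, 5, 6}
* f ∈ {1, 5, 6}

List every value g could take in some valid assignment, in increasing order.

1, 5, 6

The 7 variables draw from only 7 values {1, 2, 3, 4, 5, 6, 7}, so each is used; only b can be 2, hence b = 2.
a, f, g share exactly the 3 values {1, 5, 6}; by pigeonhole those values go to them, so strike 1, 5, 6 from d, e.
e must be 4 (only option left). So c can't be 4.
No further eliminations apply; g can still be any of 1, 5, 6.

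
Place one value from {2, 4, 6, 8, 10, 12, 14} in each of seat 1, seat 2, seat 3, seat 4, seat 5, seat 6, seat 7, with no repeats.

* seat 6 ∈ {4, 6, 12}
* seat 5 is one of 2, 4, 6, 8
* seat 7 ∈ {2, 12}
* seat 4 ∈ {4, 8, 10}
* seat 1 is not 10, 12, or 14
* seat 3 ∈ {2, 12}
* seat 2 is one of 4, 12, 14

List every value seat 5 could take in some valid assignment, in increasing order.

4, 6, 8

The 7 variables together cover exactly {2, 4, 6, 8, 10, 12, 14} — 7 values for 7 variables — and 10 appears only in seat 4's list, so seat 4 = 10.
Among the 6 still-open variables, 14 fits only seat 2 (and all 6 values in {2, 4, 6, 8, 12, 14} must be used), so seat 2 = 14.
seat 3 and seat 7 between them cover only {2, 12} — a naked pair. Remove those values from seat 1, seat 5, seat 6.
No further eliminations apply; seat 5 can still be any of 4, 6, 8.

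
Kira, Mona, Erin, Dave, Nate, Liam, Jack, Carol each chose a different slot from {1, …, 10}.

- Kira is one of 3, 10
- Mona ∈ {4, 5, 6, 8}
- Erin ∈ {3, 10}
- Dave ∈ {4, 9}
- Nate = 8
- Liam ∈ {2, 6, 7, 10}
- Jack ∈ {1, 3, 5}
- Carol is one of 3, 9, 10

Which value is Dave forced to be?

Nate's domain is down to {8}, so Nate = 8. So Mona can't be 8.
Kira and Erin between them cover only {3, 10} — a naked pair. Remove those values from Liam, Jack, Carol.
Carol has just one choice, so Carol = 9. Eliminate 9 elsewhere: Dave.
So Dave = 4.

4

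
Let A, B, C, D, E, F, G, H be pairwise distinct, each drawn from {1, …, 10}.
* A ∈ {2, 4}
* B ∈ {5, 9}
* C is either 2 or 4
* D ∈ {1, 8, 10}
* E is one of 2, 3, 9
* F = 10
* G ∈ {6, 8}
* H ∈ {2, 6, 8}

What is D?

1

F's domain is down to {10}, so F = 10. Eliminate 10 elsewhere: D.
A and C between them cover only {2, 4} — a naked pair. Remove those values from E, H.
G and H share exactly the 2 values {6, 8}; by pigeonhole those values go to them, so strike 6, 8 from D.
So D = 1.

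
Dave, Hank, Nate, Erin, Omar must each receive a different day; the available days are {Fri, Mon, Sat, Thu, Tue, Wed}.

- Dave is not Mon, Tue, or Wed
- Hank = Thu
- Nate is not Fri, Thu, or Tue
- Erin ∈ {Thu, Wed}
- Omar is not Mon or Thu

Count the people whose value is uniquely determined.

Hank has just one choice, so Hank = Thu. So Dave, Erin can't be Thu.
Erin must be Wed (only option left). Eliminate Wed elsewhere: Nate, Omar.
Determined: Hank=Thu, Erin=Wed. The other people each still have more than one consistent value. That makes 2.

2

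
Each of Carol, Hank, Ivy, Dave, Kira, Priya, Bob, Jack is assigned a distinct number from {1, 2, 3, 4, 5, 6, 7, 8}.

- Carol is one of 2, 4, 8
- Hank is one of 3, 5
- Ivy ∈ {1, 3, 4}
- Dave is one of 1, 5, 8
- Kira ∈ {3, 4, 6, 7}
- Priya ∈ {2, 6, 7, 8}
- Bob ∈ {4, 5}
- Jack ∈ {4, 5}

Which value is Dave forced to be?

8

The 2 variables Bob and Jack are confined to {4, 5}, which locks those values in; drop them from Carol, Hank, Ivy, Dave, Kira.
Hank has just one choice, so Hank = 3. Eliminate 3 elsewhere: Ivy, Kira.
That leaves Ivy = 1. Eliminate 1 elsewhere: Dave.
So Dave = 8.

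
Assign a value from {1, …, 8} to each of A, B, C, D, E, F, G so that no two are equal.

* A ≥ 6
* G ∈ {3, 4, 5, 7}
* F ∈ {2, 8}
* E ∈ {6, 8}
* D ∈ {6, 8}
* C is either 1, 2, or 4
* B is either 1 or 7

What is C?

D and E share exactly the 2 values {6, 8}; by pigeonhole those values go to them, so strike 6, 8 from A, F.
That leaves A = 7. Eliminate 7 elsewhere: B, G.
B's domain is down to {1}, so B = 1. So C can't be 1.
F has just one choice, so F = 2. Eliminate 2 elsewhere: C.
So C = 4.

4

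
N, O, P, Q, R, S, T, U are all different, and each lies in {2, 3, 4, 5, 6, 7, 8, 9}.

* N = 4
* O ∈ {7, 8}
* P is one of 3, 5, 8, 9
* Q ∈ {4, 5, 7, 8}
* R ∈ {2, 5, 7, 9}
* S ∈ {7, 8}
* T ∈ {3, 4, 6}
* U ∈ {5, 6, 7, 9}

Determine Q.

N has just one choice, so N = 4. So Q, T can't be 4.
The 7 still-open variables together cover exactly {2, 3, 5, 6, 7, 8, 9} — 7 values for 7 variables — and 2 appears only in R's list, so R = 2.
O and S between them cover only {7, 8} — a naked pair. Remove those values from P, Q, U.
So Q = 5.

5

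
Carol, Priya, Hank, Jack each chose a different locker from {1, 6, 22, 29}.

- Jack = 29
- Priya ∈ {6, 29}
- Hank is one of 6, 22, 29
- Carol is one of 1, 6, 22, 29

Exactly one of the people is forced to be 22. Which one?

Hank

Jack must be 29 (only option left). Eliminate 29 elsewhere: Carol, Priya, Hank.
Priya's domain is down to {6}, so Priya = 6. So Carol, Hank can't be 6.
So 22 goes to Hank.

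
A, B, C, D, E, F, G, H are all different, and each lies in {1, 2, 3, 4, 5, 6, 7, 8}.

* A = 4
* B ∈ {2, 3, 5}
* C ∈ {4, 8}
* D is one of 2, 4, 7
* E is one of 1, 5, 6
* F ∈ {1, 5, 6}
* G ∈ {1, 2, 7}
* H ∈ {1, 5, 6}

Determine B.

3

A must be 4 (only option left). So C, D can't be 4.
C must be 8 (only option left).
Among the 6 still-open variables, 3 fits only B (and all 6 values in {1, 2, 3, 5, 6, 7} must be used), so B = 3.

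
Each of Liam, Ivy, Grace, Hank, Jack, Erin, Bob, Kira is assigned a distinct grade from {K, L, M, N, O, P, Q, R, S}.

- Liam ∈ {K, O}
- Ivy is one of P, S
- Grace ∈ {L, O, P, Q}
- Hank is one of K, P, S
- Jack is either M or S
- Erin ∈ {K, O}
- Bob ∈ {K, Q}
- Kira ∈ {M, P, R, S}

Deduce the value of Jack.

M

The 8 variables draw from only 8 values {K, L, M, O, P, Q, R, S}, so each is used; only Grace can be L, hence Grace = L.
Among the 7 still-open variables, Q fits only Bob (and all 7 values in {K, M, O, P, Q, R, S} must be used), so Bob = Q.
Among the 6 still-open variables, R fits only Kira (and all 6 values in {K, M, O, P, R, S} must be used), so Kira = R.
The 5 still-open variables draw from only 5 values {K, M, O, P, S}, so each is used; only Jack can be M, hence Jack = M.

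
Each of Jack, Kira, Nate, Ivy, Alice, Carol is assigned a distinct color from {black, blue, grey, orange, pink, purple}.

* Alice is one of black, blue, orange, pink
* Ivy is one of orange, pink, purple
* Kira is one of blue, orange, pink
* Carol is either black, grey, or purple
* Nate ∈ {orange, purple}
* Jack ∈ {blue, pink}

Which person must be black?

Alice

The 6 variables together cover exactly {black, blue, grey, orange, pink, purple} — 6 values for 6 variables — and grey appears only in Carol's list, so Carol = grey.
Among the 5 still-open variables, black fits only Alice (and all 5 values in {black, blue, orange, pink, purple} must be used), so Alice = black.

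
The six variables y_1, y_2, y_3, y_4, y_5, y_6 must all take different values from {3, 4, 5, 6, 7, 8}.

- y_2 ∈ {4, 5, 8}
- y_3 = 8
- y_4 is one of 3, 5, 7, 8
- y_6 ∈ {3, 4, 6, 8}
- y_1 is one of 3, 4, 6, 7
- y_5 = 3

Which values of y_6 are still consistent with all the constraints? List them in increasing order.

y_3's domain is down to {8}, so y_3 = 8. So y_2, y_4, y_6 can't be 8.
That leaves y_5 = 3. Eliminate 3 elsewhere: y_1, y_4, y_6.
No further eliminations apply; y_6 can still be any of 4, 6.

4, 6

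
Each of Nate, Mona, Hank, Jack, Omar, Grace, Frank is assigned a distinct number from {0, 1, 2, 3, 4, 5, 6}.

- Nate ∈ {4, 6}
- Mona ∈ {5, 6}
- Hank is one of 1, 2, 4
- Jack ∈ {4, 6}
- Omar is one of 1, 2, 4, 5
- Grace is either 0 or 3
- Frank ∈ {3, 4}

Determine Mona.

Among the 7 variables, 0 fits only Grace (and all 7 values in {0, 1, 2, 3, 4, 5, 6} must be used), so Grace = 0.
The 6 still-open variables draw from only 6 values {1, 2, 3, 4, 5, 6}, so each is used; only Frank can be 3, hence Frank = 3.
Nate and Jack between them cover only {4, 6} — a naked pair. Remove those values from Mona, Hank, Omar.
So Mona = 5.

5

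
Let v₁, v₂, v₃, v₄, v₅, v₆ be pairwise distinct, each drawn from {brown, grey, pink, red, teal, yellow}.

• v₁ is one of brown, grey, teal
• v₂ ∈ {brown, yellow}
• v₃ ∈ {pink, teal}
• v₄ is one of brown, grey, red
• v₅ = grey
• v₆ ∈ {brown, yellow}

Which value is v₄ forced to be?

red

v₅ must be grey (only option left). Strike grey from v₁, v₄.
Among the 5 still-open variables, pink fits only v₃ (and all 5 values in {brown, pink, red, teal, yellow} must be used), so v₃ = pink.
The 4 still-open variables together cover exactly {brown, red, teal, yellow} — 4 values for 4 variables — and red appears only in v₄'s list, so v₄ = red.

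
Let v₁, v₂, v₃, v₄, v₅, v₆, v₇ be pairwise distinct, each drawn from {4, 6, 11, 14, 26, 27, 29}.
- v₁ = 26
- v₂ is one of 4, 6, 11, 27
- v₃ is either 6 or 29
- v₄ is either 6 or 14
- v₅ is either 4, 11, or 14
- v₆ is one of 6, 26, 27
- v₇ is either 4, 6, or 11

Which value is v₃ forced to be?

29

v₁ must be 26 (only option left). Strike 26 from v₆.
The 6 still-open variables draw from only 6 values {4, 6, 11, 14, 27, 29}, so each is used; only v₃ can be 29, hence v₃ = 29.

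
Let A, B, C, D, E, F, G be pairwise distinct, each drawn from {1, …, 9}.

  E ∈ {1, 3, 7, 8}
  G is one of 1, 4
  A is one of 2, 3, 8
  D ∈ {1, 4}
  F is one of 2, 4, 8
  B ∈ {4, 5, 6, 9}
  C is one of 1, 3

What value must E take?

The 2 variables D and G are confined to {1, 4}, which locks those values in; drop them from B, C, E, F.
C must be 3 (only option left). Strike 3 from A, E.
The 2 variables A and F are confined to {2, 8}, which locks those values in; drop them from E.
So E = 7.

7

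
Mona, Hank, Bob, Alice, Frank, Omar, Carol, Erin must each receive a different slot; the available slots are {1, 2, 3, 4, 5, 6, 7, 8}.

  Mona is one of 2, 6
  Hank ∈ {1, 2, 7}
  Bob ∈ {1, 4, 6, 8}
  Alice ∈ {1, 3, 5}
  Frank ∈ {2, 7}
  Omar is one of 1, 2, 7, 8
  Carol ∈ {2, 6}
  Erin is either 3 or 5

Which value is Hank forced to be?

The 8 variables together cover exactly {1, 2, 3, 4, 5, 6, 7, 8} — 8 values for 8 variables — and 4 appears only in Bob's list, so Bob = 4.
The 7 still-open variables draw from only 7 values {1, 2, 3, 5, 6, 7, 8}, so each is used; only Omar can be 8, hence Omar = 8.
Mona and Carol share exactly the 2 values {2, 6}; by pigeonhole those values go to them, so strike 2, 6 from Hank, Frank.
Frank must be 7 (only option left). Eliminate 7 elsewhere: Hank.
So Hank = 1.

1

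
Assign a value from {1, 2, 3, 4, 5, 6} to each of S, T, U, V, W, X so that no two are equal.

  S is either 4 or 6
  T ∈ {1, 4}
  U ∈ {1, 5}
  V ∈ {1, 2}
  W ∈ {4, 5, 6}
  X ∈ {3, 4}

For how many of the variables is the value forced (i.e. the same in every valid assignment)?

2

The 6 variables draw from only 6 values {1, 2, 3, 4, 5, 6}, so each is used; only V can be 2, hence V = 2.
The 5 still-open variables draw from only 5 values {1, 3, 4, 5, 6}, so each is used; only X can be 3, hence X = 3.
Determined: V=2, X=3. The other variables each still have more than one consistent value. That makes 2.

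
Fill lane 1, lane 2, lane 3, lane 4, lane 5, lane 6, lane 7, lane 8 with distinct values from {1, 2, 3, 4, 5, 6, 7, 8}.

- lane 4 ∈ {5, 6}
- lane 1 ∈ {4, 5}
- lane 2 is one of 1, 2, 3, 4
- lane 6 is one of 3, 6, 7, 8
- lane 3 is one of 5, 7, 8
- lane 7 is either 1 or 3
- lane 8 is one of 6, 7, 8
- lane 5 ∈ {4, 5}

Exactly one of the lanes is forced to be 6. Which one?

The 8 variables draw from only 8 values {1, 2, 3, 4, 5, 6, 7, 8}, so each is used; only lane 2 can be 2, hence lane 2 = 2.
The 7 still-open variables draw from only 7 values {1, 3, 4, 5, 6, 7, 8}, so each is used; only lane 7 can be 1, hence lane 7 = 1.
Among the 6 still-open variables, 3 fits only lane 6 (and all 6 values in {3, 4, 5, 6, 7, 8} must be used), so lane 6 = 3.
The 2 variables lane 1 and lane 5 are confined to {4, 5}, which locks those values in; drop them from lane 3, lane 4.
So 6 goes to lane 4.

lane 4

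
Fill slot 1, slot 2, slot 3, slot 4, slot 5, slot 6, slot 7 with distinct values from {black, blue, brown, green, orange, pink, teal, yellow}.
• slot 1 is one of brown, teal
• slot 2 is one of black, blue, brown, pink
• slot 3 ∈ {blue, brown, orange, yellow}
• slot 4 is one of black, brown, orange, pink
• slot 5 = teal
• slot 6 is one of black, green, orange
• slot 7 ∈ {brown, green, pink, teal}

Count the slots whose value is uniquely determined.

slot 5 must be teal (only option left). Remove teal from slot 1, slot 7.
slot 1 must be brown (only option left). Eliminate brown elsewhere: slot 2, slot 3, slot 4, slot 7.
Determined: slot 1=brown, slot 5=teal. The other slots each still have more than one consistent value. That makes 2.

2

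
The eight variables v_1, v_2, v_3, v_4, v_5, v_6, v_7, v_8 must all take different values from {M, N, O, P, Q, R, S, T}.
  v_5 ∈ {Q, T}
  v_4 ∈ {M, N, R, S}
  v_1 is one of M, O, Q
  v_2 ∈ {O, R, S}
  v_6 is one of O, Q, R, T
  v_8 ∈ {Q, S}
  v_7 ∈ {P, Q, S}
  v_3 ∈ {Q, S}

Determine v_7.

P

Among the 8 variables, N fits only v_4 (and all 8 values in {M, N, O, P, Q, R, S, T} must be used), so v_4 = N.
The 7 still-open variables draw from only 7 values {M, O, P, Q, R, S, T}, so each is used; only v_1 can be M, hence v_1 = M.
The 6 still-open variables together cover exactly {O, P, Q, R, S, T} — 6 values for 6 variables — and P appears only in v_7's list, so v_7 = P.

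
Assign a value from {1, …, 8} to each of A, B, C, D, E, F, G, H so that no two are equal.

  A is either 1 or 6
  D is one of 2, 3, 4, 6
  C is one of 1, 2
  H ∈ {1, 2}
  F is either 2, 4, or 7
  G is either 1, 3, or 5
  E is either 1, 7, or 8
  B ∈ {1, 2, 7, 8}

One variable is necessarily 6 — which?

The 8 variables together cover exactly {1, 2, 3, 4, 5, 6, 7, 8} — 8 values for 8 variables — and 5 appears only in G's list, so G = 5.
The 7 still-open variables draw from only 7 values {1, 2, 3, 4, 6, 7, 8}, so each is used; only D can be 3, hence D = 3.
The 6 still-open variables draw from only 6 values {1, 2, 4, 6, 7, 8}, so each is used; only F can be 4, hence F = 4.
The 5 still-open variables together cover exactly {1, 2, 6, 7, 8} — 5 values for 5 variables — and 6 appears only in A's list, so A = 6.

A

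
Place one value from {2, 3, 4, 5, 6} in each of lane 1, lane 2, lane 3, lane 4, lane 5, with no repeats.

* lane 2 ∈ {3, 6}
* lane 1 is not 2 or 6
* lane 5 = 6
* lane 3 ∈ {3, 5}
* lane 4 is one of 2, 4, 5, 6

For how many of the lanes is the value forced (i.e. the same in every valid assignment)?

lane 5's domain is down to {6}, so lane 5 = 6. Remove 6 from lane 2, lane 4.
lane 2 has just one choice, so lane 2 = 3. Remove 3 from lane 1, lane 3.
lane 3 must be 5 (only option left). So lane 1, lane 4 can't be 5.
lane 1 has just one choice, so lane 1 = 4. Eliminate 4 elsewhere: lane 4.
lane 4 must be 2 (only option left).
Every lane is fixed: lane 1=4, lane 2=3, lane 3=5, lane 4=2, lane 5=6. That makes 5.

5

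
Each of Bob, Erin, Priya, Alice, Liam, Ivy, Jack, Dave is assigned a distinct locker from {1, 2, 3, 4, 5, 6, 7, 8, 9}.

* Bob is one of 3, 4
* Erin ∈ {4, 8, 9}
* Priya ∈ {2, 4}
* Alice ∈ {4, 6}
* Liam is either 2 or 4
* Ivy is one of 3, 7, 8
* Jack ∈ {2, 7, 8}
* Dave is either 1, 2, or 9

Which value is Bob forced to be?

3

Among the 8 variables, 1 fits only Dave (and all 8 values in {1, 2, 3, 4, 6, 7, 8, 9} must be used), so Dave = 1.
The 7 still-open variables draw from only 7 values {2, 3, 4, 6, 7, 8, 9}, so each is used; only Alice can be 6, hence Alice = 6.
Among the 6 still-open variables, 9 fits only Erin (and all 6 values in {2, 3, 4, 7, 8, 9} must be used), so Erin = 9.
Priya and Liam between them cover only {2, 4} — a naked pair. Remove those values from Bob, Jack.
So Bob = 3.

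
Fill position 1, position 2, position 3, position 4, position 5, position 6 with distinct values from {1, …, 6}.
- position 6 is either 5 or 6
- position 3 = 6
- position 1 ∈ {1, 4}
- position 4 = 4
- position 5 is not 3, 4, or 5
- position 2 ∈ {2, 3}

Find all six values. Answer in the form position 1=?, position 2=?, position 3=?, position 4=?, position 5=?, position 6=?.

position 3's domain is down to {6}, so position 3 = 6. So position 5, position 6 can't be 6.
position 4's domain is down to {4}, so position 4 = 4. Strike 4 from position 1.
That leaves position 6 = 5.
position 1 has just one choice, so position 1 = 1. Strike 1 from position 5.
position 5 must be 2 (only option left). So position 2 can't be 2.
position 2 has just one choice, so position 2 = 3.

position 1=1, position 2=3, position 3=6, position 4=4, position 5=2, position 6=5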